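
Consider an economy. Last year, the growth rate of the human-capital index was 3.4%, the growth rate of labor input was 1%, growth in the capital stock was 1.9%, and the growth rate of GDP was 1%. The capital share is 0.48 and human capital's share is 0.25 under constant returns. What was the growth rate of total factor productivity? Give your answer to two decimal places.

-1.03%

Labor's share = 1 − 0.48 − 0.25 = 0.27.
The capital stock: 0.48 × 1.9 = 0.912 pp.
The human-capital index: 0.25 × 3.4 = 0.85 pp.
Labor input: 0.27 × 1 = 0.27 pp.
TFP growth = 1 − 2.032 = -1.032%.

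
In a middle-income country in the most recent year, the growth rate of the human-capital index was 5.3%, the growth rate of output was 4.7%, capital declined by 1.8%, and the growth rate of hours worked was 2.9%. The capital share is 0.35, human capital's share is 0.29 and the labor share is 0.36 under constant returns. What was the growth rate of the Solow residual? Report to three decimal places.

Labor's share = 1 − 0.35 − 0.29 = 0.36.
Capital: 0.35 × (-1.8) = -0.63 pp.
The human-capital index: 0.29 × 5.3 = 1.537 pp.
Hours worked: 0.36 × 2.9 = 1.044 pp.
TFP growth = 4.7 − 1.951 = 2.749%.

The Solow residual grew 2.749%.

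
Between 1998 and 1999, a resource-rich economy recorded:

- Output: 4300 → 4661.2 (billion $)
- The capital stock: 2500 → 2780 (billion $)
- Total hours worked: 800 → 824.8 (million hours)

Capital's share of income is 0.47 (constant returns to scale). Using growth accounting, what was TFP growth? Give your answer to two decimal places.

1.49%

Output growth = (4661.2 − 4300) / 4300 = 8.4%.
The capital stock growth = (2780 − 2500) / 2500 = 11.2%.
Total hours worked growth = (824.8 − 800) / 800 = 3.1%.
Labor's share = 1 − 0.47 = 0.53.
The capital stock: 0.47 × 11.2 = 5.264 pp.
Total hours worked: 0.53 × 3.1 = 1.643 pp.
TFP growth = 8.4 − 6.907 = 1.493%.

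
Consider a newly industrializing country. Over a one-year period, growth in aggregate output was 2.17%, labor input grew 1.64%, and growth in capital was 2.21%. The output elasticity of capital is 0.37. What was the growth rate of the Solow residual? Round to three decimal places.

The Solow residual growth was 0.319%.

Labor's share = 1 − 0.37 = 0.63.
Capital: 0.37 × 2.21 = 0.8177 pp.
Labor input: 0.63 × 1.64 = 1.0332 pp.
TFP growth = 2.17 − 1.8509 = 0.3191%.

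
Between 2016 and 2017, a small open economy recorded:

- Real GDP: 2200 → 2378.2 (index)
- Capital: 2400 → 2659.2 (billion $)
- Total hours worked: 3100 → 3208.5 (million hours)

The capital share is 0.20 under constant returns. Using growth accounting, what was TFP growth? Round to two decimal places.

Real GDP growth = (2378.2 − 2200) / 2200 = 8.1%.
Capital growth = (2659.2 − 2400) / 2400 = 10.8%.
Total hours worked growth = (3208.5 − 3100) / 3100 = 3.5%.
Labor's share = 1 − 0.2 = 0.8.
Capital: 0.2 × 10.8 = 2.16 pp.
Total hours worked: 0.8 × 3.5 = 2.8 pp.
TFP growth = 8.1 − 4.96 = 3.14%.

TFP growth was 3.14%.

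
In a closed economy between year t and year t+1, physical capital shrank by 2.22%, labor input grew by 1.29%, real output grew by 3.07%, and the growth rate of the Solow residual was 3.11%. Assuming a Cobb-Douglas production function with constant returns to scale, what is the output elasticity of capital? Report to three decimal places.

α = 0.379

gY = gA + α·gK + (1−α)·gL, so gY − gA − gL = α(gK − gL).
3.07 − 3.11 − 1.29 = α × (-2.22 − 1.29).
-1.33 = -3.51 α, so α = 0.37892.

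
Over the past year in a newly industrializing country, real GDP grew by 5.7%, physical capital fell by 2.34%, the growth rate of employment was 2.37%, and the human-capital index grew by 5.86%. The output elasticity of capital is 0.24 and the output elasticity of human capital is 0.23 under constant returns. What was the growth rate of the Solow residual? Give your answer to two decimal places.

Labor's share = 1 − 0.24 − 0.23 = 0.53.
Physical capital: 0.24 × (-2.34) = -0.5616 pp.
The human-capital index: 0.23 × 5.86 = 1.3478 pp.
Employment: 0.53 × 2.37 = 1.2561 pp.
TFP growth = 5.7 − 2.0423 = 3.6577%.

3.66%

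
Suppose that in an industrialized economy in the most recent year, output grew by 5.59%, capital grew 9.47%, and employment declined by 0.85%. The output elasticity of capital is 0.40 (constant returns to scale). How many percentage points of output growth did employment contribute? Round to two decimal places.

-0.51 pp

Labor's share = 1 − 0.4 = 0.6.
Contribution = share × growth = 0.6 × (-0.85) = -0.51 pp.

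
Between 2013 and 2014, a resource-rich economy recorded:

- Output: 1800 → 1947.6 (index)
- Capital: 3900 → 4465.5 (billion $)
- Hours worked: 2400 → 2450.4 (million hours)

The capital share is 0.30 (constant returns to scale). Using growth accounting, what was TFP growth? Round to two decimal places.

2.38%

Output growth = (1947.6 − 1800) / 1800 = 8.2%.
Capital growth = (4465.5 − 3900) / 3900 = 14.5%.
Hours worked growth = (2450.4 − 2400) / 2400 = 2.1%.
Labor's share = 1 − 0.3 = 0.7.
Capital: 0.3 × 14.5 = 4.35 pp.
Hours worked: 0.7 × 2.1 = 1.47 pp.
TFP growth = 8.2 − 5.82 = 2.38%.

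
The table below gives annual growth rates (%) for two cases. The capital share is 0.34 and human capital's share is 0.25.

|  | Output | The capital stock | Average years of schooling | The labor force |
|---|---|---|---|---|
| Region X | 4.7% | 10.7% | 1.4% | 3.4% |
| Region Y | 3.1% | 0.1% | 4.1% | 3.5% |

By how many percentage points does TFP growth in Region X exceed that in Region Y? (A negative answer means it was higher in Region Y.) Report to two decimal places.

-1.29 percentage points

Labor's share = 1 − 0.34 − 0.25 = 0.41.
Region X: TFP = 4.7 − 3.638 − 0.35 − 1.394 = -0.682%.
Region Y: TFP = 3.1 − 0.034 − 1.025 − 1.435 = 0.606%.
Difference = -0.682 − (0.606) = -1.288 pp.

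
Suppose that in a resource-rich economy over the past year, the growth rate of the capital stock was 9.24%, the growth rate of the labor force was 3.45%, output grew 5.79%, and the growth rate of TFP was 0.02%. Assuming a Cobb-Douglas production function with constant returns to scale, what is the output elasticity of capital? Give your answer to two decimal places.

0.40

gY = gA + α·gK + (1−α)·gL, so gY − gA − gL = α(gK − gL).
5.79 − 0.02 − 3.45 = α × (9.24 − 3.45).
2.32 = 5.79 α, so α = 0.4007.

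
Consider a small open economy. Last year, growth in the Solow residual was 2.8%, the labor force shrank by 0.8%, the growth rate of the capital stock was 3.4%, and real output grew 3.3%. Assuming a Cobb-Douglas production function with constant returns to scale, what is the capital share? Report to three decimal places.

gY = gA + α·gK + (1−α)·gL, so gY − gA − gL = α(gK − gL).
3.3 − 2.8 + 0.8 = α × (3.4 − (-0.8)).
1.3 = 4.2 α, so α = 0.30952.

0.310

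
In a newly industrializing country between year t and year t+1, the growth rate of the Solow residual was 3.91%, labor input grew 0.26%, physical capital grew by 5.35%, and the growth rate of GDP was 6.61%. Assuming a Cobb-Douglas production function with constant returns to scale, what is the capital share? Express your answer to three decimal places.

α = 0.479

gY = gA + α·gK + (1−α)·gL, so gY − gA − gL = α(gK − gL).
6.61 − 3.91 − 0.26 = α × (5.35 − 0.26).
2.44 = 5.09 α, so α = 0.47937.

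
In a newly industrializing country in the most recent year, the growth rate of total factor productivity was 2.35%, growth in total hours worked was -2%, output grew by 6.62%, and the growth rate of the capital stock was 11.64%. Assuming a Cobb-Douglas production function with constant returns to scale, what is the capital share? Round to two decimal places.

gY = gA + α·gK + (1−α)·gL, so gY − gA − gL = α(gK − gL).
6.62 − 2.35 + 2 = α × (11.64 − (-2)).
6.27 = 13.64 α, so α = 0.4597.

α = 0.46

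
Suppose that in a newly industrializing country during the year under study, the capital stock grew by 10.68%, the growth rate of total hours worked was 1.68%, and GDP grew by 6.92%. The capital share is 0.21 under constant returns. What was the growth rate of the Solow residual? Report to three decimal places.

The Solow residual grew 3.350%.

Labor's share = 1 − 0.21 = 0.79.
The capital stock: 0.21 × 10.68 = 2.2428 pp.
Total hours worked: 0.79 × 1.68 = 1.3272 pp.
TFP growth = 6.92 − 3.57 = 3.35%.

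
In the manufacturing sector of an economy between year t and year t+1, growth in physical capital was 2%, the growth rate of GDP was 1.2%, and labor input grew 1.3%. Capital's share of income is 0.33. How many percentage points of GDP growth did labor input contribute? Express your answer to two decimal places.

Labor's share = 1 − 0.33 = 0.67.
Contribution = share × growth = 0.67 × 1.3 = 0.871 pp.

0.87 percentage points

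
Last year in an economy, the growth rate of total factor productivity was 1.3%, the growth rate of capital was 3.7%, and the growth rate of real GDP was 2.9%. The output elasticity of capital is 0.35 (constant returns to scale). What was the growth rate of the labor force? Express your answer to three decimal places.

Labor's share = 1 − 0.35 = 0.65.
gY = gA + 0.35×3.7 + 0.65×g.
0.65×g = 2.9 − 1.3 − 1.295 = 0.305.
g = 0.305 / 0.65 = 0.46923%.

0.469%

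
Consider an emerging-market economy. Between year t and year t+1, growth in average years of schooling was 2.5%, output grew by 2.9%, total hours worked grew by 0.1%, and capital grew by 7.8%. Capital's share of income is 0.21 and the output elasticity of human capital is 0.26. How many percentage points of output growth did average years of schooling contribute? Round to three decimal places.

0.650 pp

Contribution = share × growth = 0.26 × 2.5 = 0.65 pp.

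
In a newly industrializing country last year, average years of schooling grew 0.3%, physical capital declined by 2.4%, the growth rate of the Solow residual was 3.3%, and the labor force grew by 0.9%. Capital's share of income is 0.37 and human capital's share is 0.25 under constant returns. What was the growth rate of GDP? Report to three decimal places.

2.829%

Labor's share = 1 − 0.37 − 0.25 = 0.38.
Physical capital: 0.37 × (-2.4) = -0.888 pp.
Average years of schooling: 0.25 × 0.3 = 0.075 pp.
The labor force: 0.38 × 0.9 = 0.342 pp.
Output growth = 3.3 + (-0.471) = 2.829%.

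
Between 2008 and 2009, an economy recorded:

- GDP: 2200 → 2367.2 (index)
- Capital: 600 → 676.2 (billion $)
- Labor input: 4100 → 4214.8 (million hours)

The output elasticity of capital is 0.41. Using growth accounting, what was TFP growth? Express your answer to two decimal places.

GDP growth = (2367.2 − 2200) / 2200 = 7.6%.
Capital growth = (676.2 − 600) / 600 = 12.7%.
Labor input growth = (4214.8 − 4100) / 4100 = 2.8%.
Labor's share = 1 − 0.41 = 0.59.
Capital: 0.41 × 12.7 = 5.207 pp.
Labor input: 0.59 × 2.8 = 1.652 pp.
TFP growth = 7.6 − 6.859 = 0.741%.

0.74%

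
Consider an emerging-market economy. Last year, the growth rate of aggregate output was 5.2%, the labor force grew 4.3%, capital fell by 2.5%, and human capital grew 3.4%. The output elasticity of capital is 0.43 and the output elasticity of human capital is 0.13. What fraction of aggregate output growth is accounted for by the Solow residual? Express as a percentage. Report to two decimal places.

75.79%

Labor's share = 1 − 0.43 − 0.13 = 0.44.
Capital: 0.43 × (-2.5) = -1.075 pp.
Human capital: 0.13 × 3.4 = 0.442 pp.
The labor force: 0.44 × 4.3 = 1.892 pp.
TFP growth = 5.2 − 1.259 = 3.941%.
TFP share of growth = 3.941 / 5.2 × 100 = 75.7885%.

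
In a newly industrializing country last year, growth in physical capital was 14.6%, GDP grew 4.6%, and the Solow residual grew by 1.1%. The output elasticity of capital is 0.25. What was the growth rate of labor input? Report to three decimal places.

Labor's share = 1 − 0.25 = 0.75.
gY = gA + 0.25×14.6 + 0.75×g.
0.75×g = 4.6 − 1.1 − 3.65 = -0.15.
g = -0.15 / 0.75 = -0.2%.

-0.200%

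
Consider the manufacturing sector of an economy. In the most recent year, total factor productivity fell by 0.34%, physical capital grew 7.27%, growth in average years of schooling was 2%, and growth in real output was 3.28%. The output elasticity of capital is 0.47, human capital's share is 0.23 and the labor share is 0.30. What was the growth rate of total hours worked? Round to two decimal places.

Labor's share = 1 − 0.47 − 0.23 = 0.3.
gY = gA + 0.47×7.27 + 0.23×2 + 0.3×g.
0.3×g = 3.28 + 0.34 − 3.8769 = -0.2569.
g = -0.2569 / 0.3 = -0.8563%.

-0.86%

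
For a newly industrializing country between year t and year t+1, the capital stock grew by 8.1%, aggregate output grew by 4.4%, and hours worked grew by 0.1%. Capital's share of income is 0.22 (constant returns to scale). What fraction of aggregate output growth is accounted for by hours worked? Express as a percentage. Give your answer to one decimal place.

1.8%

Labor's share = 1 − 0.22 = 0.78.
Hours worked contributed 0.78 × 0.1 = 0.078 pp.
Share of growth = 0.078 / 4.4 × 100 = 1.773%.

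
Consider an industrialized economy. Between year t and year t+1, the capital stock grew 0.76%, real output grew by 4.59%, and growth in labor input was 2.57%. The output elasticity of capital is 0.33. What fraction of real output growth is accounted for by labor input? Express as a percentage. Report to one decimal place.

Labor's share = 1 − 0.33 = 0.67.
Labor input contributed 0.67 × 2.57 = 1.7219 pp.
Share of growth = 1.7219 / 4.59 × 100 = 37.514%.

37.5%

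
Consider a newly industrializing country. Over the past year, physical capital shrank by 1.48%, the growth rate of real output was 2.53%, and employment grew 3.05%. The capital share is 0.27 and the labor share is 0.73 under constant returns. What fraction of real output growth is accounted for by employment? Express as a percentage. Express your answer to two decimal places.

Labor's share = 1 − 0.27 = 0.73.
Employment contributed 0.73 × 3.05 = 2.2265 pp.
Share of growth = 2.2265 / 2.53 × 100 = 88.004%.

Employment accounted for 88.00% of growth.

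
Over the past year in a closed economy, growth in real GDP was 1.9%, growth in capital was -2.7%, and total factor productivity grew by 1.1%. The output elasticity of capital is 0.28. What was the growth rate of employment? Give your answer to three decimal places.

Labor's share = 1 − 0.28 = 0.72.
gY = gA + 0.28×(-2.7) + 0.72×g.
0.72×g = 1.9 − 1.1 + 0.756 = 1.556.
g = 1.556 / 0.72 = 2.16111%.

2.161%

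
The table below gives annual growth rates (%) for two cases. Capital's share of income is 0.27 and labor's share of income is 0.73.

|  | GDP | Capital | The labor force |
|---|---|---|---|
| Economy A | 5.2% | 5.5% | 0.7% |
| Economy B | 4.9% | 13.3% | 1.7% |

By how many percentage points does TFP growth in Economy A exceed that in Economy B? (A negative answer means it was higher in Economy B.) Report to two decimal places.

Labor's share = 1 − 0.27 = 0.73.
Economy A: TFP = 5.2 − 1.485 − 0.511 = 3.204%.
Economy B: TFP = 4.9 − 3.591 − 1.241 = 0.068%.
Difference = 3.204 − (0.068) = 3.136 pp.

3.14 percentage points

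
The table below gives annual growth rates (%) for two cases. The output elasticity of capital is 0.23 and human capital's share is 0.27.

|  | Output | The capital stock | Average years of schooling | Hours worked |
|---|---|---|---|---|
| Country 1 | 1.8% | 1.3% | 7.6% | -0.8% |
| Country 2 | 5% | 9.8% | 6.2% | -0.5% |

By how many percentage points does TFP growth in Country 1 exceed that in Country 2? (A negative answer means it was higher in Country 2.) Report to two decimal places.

-1.47 percentage points

Labor's share = 1 − 0.23 − 0.27 = 0.5.
Country 1: TFP = 1.8 − 0.299 − 2.052 + 0.4 = -0.151%.
Country 2: TFP = 5 − 2.254 − 1.674 + 0.25 = 1.322%.
Difference = -0.151 − (1.322) = -1.473 pp.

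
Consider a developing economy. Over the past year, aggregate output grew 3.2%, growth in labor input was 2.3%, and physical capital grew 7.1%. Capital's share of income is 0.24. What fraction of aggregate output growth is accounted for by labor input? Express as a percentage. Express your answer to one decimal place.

Labor's share = 1 − 0.24 = 0.76.
Labor input contributed 0.76 × 2.3 = 1.748 pp.
Share of growth = 1.748 / 3.2 × 100 = 54.625%.

Labor input accounted for 54.6% of growth.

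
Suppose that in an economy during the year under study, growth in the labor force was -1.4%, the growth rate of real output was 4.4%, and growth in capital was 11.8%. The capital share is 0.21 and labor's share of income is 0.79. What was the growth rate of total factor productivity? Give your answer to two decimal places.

Labor's share = 1 − 0.21 = 0.79.
Capital: 0.21 × 11.8 = 2.478 pp.
The labor force: 0.79 × (-1.4) = -1.106 pp.
TFP growth = 4.4 − 1.372 = 3.028%.

3.03%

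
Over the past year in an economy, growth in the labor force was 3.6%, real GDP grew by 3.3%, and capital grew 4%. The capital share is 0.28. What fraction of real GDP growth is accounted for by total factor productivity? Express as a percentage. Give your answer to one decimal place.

-12.5%

Labor's share = 1 − 0.28 = 0.72.
Capital: 0.28 × 4 = 1.12 pp.
The labor force: 0.72 × 3.6 = 2.592 pp.
TFP growth = 3.3 − 3.712 = -0.412%.
TFP share of growth = -0.412 / 3.3 × 100 = -12.485%.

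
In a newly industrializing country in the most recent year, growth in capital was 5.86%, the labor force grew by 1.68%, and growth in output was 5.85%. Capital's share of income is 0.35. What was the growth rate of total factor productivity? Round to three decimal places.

Labor's share = 1 − 0.35 = 0.65.
Capital: 0.35 × 5.86 = 2.051 pp.
The labor force: 0.65 × 1.68 = 1.092 pp.
TFP growth = 5.85 − 3.143 = 2.707%.

2.707%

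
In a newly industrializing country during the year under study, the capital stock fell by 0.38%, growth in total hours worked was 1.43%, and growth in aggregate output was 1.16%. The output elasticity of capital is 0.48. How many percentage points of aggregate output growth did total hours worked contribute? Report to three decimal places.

0.744 percentage points

Labor's share = 1 − 0.48 = 0.52.
Contribution = share × growth = 0.52 × 1.43 = 0.7436 pp.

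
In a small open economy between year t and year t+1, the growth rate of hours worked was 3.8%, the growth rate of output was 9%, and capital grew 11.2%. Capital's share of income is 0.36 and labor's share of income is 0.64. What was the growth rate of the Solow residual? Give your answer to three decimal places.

Labor's share = 1 − 0.36 = 0.64.
Capital: 0.36 × 11.2 = 4.032 pp.
Hours worked: 0.64 × 3.8 = 2.432 pp.
TFP growth = 9 − 6.464 = 2.536%.

The Solow residual growth was 2.536%.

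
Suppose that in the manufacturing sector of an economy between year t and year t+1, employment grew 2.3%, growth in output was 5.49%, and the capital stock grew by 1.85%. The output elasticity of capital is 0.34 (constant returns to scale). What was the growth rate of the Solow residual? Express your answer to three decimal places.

Labor's share = 1 − 0.34 = 0.66.
The capital stock: 0.34 × 1.85 = 0.629 pp.
Employment: 0.66 × 2.3 = 1.518 pp.
TFP growth = 5.49 − 2.147 = 3.343%.

The Solow residual growth was 3.343%.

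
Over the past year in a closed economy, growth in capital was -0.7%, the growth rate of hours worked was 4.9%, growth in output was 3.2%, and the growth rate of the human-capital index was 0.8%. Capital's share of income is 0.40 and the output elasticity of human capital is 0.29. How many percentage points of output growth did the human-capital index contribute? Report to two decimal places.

Contribution = share × growth = 0.29 × 0.8 = 0.232 pp.

0.23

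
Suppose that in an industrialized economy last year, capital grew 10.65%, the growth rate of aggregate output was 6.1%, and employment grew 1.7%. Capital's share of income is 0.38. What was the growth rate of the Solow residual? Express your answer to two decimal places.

1.00%

Labor's share = 1 − 0.38 = 0.62.
Capital: 0.38 × 10.65 = 4.047 pp.
Employment: 0.62 × 1.7 = 1.054 pp.
TFP growth = 6.1 − 5.101 = 0.999%.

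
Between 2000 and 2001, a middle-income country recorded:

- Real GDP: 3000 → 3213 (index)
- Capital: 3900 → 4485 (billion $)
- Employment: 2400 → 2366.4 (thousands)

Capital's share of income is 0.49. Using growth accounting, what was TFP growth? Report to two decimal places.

Real GDP growth = (3213 − 3000) / 3000 = 7.1%.
Capital growth = (4485 − 3900) / 3900 = 15%.
Employment growth = (2366.4 − 2400) / 2400 = -1.4%.
Labor's share = 1 − 0.49 = 0.51.
Capital: 0.49 × 15 = 7.35 pp.
Employment: 0.51 × (-1.4) = -0.714 pp.
TFP growth = 7.1 − 6.636 = 0.464%.

0.46%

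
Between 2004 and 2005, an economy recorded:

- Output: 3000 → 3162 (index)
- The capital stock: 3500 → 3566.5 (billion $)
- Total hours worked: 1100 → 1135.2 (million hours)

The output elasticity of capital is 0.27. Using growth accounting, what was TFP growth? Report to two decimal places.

TFP grew 2.55%.

Output growth = (3162 − 3000) / 3000 = 5.4%.
The capital stock growth = (3566.5 − 3500) / 3500 = 1.9%.
Total hours worked growth = (1135.2 − 1100) / 1100 = 3.2%.
Labor's share = 1 − 0.27 = 0.73.
The capital stock: 0.27 × 1.9 = 0.513 pp.
Total hours worked: 0.73 × 3.2 = 2.336 pp.
TFP growth = 5.4 − 2.849 = 2.551%.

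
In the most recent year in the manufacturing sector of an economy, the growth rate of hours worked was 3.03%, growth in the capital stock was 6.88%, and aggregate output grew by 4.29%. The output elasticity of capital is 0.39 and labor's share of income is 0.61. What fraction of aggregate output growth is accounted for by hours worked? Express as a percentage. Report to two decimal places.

Labor's share = 1 − 0.39 = 0.61.
Hours worked contributed 0.61 × 3.03 = 1.8483 pp.
Share of growth = 1.8483 / 4.29 × 100 = 43.0839%.

43.08%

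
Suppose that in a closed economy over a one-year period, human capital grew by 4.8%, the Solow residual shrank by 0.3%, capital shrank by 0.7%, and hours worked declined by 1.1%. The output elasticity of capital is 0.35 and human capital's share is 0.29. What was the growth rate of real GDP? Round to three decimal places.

Labor's share = 1 − 0.35 − 0.29 = 0.36.
Capital: 0.35 × (-0.7) = -0.245 pp.
Human capital: 0.29 × 4.8 = 1.392 pp.
Hours worked: 0.36 × (-1.1) = -0.396 pp.
Output growth = -0.3 + 0.751 = 0.451%.

Real GDP grew 0.451%.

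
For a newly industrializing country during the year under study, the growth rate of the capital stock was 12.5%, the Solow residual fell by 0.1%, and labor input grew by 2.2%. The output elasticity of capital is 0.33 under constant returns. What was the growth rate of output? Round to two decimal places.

Output grew 5.50%.

Labor's share = 1 − 0.33 = 0.67.
The capital stock: 0.33 × 12.5 = 4.125 pp.
Labor input: 0.67 × 2.2 = 1.474 pp.
Output growth = -0.1 + 5.599 = 5.499%.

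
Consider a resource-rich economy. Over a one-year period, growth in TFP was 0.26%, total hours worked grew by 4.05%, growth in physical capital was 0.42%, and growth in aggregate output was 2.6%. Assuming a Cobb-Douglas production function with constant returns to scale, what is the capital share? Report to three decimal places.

The capital share is 0.471.

gY = gA + α·gK + (1−α)·gL, so gY − gA − gL = α(gK − gL).
2.6 − 0.26 − 4.05 = α × (0.42 − 4.05).
-1.71 = -3.63 α, so α = 0.47107.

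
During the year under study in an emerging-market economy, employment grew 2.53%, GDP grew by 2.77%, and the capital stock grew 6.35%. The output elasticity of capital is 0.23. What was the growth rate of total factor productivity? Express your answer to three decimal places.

Labor's share = 1 − 0.23 = 0.77.
The capital stock: 0.23 × 6.35 = 1.4605 pp.
Employment: 0.77 × 2.53 = 1.9481 pp.
TFP growth = 2.77 − 3.4086 = -0.6386%.

-0.639%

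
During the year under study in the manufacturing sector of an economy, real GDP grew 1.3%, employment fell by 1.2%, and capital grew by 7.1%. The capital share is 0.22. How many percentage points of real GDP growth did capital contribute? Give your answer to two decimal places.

1.56

Contribution = share × growth = 0.22 × 7.1 = 1.562 pp.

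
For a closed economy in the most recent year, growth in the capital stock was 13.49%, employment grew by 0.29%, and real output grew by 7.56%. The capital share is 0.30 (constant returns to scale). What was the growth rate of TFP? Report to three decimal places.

Labor's share = 1 − 0.3 = 0.7.
The capital stock: 0.3 × 13.49 = 4.047 pp.
Employment: 0.7 × 0.29 = 0.203 pp.
TFP growth = 7.56 − 4.25 = 3.31%.

3.310%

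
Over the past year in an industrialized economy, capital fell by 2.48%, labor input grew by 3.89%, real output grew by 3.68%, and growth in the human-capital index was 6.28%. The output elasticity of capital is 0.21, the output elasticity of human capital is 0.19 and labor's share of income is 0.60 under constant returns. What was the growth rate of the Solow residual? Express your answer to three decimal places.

Labor's share = 1 − 0.21 − 0.19 = 0.6.
Capital: 0.21 × (-2.48) = -0.5208 pp.
The human-capital index: 0.19 × 6.28 = 1.1932 pp.
Labor input: 0.6 × 3.89 = 2.334 pp.
TFP growth = 3.68 − 3.0064 = 0.6736%.

The Solow residual grew 0.674%.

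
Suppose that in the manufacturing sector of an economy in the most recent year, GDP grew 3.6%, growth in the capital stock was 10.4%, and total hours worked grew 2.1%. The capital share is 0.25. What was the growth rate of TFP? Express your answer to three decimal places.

Labor's share = 1 − 0.25 = 0.75.
The capital stock: 0.25 × 10.4 = 2.6 pp.
Total hours worked: 0.75 × 2.1 = 1.575 pp.
TFP growth = 3.6 − 4.175 = -0.575%.

-0.575%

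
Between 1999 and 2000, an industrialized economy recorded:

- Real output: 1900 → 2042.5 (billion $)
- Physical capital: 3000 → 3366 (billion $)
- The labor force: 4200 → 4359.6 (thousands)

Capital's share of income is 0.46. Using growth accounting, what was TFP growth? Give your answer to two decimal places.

-0.16%

Real output growth = (2042.5 − 1900) / 1900 = 7.5%.
Physical capital growth = (3366 − 3000) / 3000 = 12.2%.
The labor force growth = (4359.6 − 4200) / 4200 = 3.8%.
Labor's share = 1 − 0.46 = 0.54.
Physical capital: 0.46 × 12.2 = 5.612 pp.
The labor force: 0.54 × 3.8 = 2.052 pp.
TFP growth = 7.5 − 7.664 = -0.164%.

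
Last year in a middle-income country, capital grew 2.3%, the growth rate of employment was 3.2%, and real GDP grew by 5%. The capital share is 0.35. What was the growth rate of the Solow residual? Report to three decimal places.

The Solow residual growth was 2.115%.

Labor's share = 1 − 0.35 = 0.65.
Capital: 0.35 × 2.3 = 0.805 pp.
Employment: 0.65 × 3.2 = 2.08 pp.
TFP growth = 5 − 2.885 = 2.115%.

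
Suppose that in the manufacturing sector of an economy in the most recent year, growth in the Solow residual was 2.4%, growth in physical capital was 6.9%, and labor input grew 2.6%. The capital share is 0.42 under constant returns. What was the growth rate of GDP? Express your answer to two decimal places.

GDP grew 6.81%.

Labor's share = 1 − 0.42 = 0.58.
Physical capital: 0.42 × 6.9 = 2.898 pp.
Labor input: 0.58 × 2.6 = 1.508 pp.
Output growth = 2.4 + 4.406 = 6.806%.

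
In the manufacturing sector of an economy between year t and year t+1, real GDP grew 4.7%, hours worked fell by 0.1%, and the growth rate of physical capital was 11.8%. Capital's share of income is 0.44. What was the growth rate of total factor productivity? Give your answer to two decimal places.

Labor's share = 1 − 0.44 = 0.56.
Physical capital: 0.44 × 11.8 = 5.192 pp.
Hours worked: 0.56 × (-0.1) = -0.056 pp.
TFP growth = 4.7 − 5.136 = -0.436%.

-0.44%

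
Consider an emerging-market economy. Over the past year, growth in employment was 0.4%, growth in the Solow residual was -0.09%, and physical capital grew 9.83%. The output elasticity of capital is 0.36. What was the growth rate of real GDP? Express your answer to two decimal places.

Labor's share = 1 − 0.36 = 0.64.
Physical capital: 0.36 × 9.83 = 3.5388 pp.
Employment: 0.64 × 0.4 = 0.256 pp.
Output growth = -0.09 + 3.7948 = 3.7048%.

3.70%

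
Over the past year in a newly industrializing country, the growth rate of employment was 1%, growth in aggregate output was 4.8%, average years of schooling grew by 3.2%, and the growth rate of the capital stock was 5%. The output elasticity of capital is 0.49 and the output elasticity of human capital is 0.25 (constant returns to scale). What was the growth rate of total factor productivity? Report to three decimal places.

Labor's share = 1 − 0.49 − 0.25 = 0.26.
The capital stock: 0.49 × 5 = 2.45 pp.
Average years of schooling: 0.25 × 3.2 = 0.8 pp.
Employment: 0.26 × 1 = 0.26 pp.
TFP growth = 4.8 − 3.51 = 1.29%.

Total factor productivity growth was 1.290%.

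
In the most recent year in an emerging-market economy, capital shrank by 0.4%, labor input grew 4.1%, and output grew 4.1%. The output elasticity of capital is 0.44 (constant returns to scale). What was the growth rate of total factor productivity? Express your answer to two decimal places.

Labor's share = 1 − 0.44 = 0.56.
Capital: 0.44 × (-0.4) = -0.176 pp.
Labor input: 0.56 × 4.1 = 2.296 pp.
TFP growth = 4.1 − 2.12 = 1.98%.

Total factor productivity growth was 1.98%.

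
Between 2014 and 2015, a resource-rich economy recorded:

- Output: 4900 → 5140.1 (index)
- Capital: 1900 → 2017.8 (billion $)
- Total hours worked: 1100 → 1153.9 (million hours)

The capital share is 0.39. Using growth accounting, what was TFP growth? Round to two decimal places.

-0.51%

Output growth = (5140.1 − 4900) / 4900 = 4.9%.
Capital growth = (2017.8 − 1900) / 1900 = 6.2%.
Total hours worked growth = (1153.9 − 1100) / 1100 = 4.9%.
Labor's share = 1 − 0.39 = 0.61.
Capital: 0.39 × 6.2 = 2.418 pp.
Total hours worked: 0.61 × 4.9 = 2.989 pp.
TFP growth = 4.9 − 5.407 = -0.507%.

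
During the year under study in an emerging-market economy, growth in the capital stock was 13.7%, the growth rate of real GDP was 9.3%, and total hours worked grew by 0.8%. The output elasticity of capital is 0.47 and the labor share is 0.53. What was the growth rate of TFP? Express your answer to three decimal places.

TFP grew 2.437%.

Labor's share = 1 − 0.47 = 0.53.
The capital stock: 0.47 × 13.7 = 6.439 pp.
Total hours worked: 0.53 × 0.8 = 0.424 pp.
TFP growth = 9.3 − 6.863 = 2.437%.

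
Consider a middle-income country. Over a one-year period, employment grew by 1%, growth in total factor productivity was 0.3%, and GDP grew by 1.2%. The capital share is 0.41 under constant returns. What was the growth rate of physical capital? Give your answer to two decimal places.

Labor's share = 1 − 0.41 = 0.59.
gY = gA + 0.59×1 + 0.41×g.
0.41×g = 1.2 − 0.3 − 0.59 = 0.31.
g = 0.31 / 0.41 = 0.7561%.

Physical capital grew 0.76%.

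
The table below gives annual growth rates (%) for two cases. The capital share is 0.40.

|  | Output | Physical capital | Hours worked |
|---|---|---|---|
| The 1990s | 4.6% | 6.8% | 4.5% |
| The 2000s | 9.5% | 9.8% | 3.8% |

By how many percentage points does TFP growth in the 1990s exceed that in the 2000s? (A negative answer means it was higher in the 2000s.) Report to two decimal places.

Labor's share = 1 − 0.4 = 0.6.
The 1990s: TFP = 4.6 − 2.72 − 2.7 = -0.82%.
The 2000s: TFP = 9.5 − 3.92 − 2.28 = 3.3%.
Difference = -0.82 − (3.3) = -4.12 pp.

-4.12 percentage points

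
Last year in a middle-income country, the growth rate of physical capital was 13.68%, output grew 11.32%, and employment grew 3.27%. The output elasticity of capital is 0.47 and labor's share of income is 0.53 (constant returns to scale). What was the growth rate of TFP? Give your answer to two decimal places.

Labor's share = 1 − 0.47 = 0.53.
Physical capital: 0.47 × 13.68 = 6.4296 pp.
Employment: 0.53 × 3.27 = 1.7331 pp.
TFP growth = 11.32 − 8.1627 = 3.1573%.

TFP growth was 3.16%.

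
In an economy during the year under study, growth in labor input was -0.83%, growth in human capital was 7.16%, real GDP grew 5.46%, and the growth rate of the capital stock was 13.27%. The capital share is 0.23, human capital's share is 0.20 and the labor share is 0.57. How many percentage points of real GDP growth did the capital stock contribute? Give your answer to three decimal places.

3.052 percentage points

Contribution = share × growth = 0.23 × 13.27 = 3.0521 pp.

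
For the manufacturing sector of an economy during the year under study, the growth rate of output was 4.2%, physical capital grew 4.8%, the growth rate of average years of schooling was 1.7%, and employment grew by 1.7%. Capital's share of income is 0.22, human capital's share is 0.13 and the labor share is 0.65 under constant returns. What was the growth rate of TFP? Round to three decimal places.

Labor's share = 1 − 0.22 − 0.13 = 0.65.
Physical capital: 0.22 × 4.8 = 1.056 pp.
Average years of schooling: 0.13 × 1.7 = 0.221 pp.
Employment: 0.65 × 1.7 = 1.105 pp.
TFP growth = 4.2 − 2.382 = 1.818%.

TFP grew 1.818%.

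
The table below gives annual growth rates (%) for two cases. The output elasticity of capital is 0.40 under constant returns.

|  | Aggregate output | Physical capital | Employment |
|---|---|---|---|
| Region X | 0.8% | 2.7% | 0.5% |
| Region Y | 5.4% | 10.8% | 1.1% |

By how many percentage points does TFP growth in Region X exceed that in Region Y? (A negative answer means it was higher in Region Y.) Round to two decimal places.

Labor's share = 1 − 0.4 = 0.6.
Region X: TFP = 0.8 − 1.08 − 0.3 = -0.58%.
Region Y: TFP = 5.4 − 4.32 − 0.66 = 0.42%.
Difference = -0.58 − (0.42) = -1 pp.

-1.00 percentage points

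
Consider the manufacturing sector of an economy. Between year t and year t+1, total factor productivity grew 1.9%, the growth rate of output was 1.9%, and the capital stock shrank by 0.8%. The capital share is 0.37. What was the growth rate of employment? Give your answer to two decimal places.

0.47%

Labor's share = 1 − 0.37 = 0.63.
gY = gA + 0.37×(-0.8) + 0.63×g.
0.63×g = 1.9 − 1.9 + 0.296 = 0.296.
g = 0.296 / 0.63 = 0.4698%.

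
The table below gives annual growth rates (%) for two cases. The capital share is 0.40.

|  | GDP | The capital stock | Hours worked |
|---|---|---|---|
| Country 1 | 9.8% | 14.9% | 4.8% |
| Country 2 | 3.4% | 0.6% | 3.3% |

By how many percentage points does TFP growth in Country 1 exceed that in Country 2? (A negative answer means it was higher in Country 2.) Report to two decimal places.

Labor's share = 1 − 0.4 = 0.6.
Country 1: TFP = 9.8 − 5.96 − 2.88 = 0.96%.
Country 2: TFP = 3.4 − 0.24 − 1.98 = 1.18%.
Difference = 0.96 − (1.18) = -0.22 pp.

-0.22 percentage points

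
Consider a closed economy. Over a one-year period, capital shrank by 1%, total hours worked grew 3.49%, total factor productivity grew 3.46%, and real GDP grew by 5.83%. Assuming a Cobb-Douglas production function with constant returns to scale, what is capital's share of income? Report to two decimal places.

gY = gA + α·gK + (1−α)·gL, so gY − gA − gL = α(gK − gL).
5.83 − 3.46 − 3.49 = α × (-1 − 3.49).
-1.12 = -4.49 α, so α = 0.2494.

α = 0.25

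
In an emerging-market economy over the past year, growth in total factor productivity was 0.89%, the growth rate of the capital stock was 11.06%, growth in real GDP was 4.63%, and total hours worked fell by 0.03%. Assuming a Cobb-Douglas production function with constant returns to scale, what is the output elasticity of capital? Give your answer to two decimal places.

The output elasticity of capital is 0.34.

gY = gA + α·gK + (1−α)·gL, so gY − gA − gL = α(gK − gL).
4.63 − 0.89 + 0.03 = α × (11.06 − (-0.03)).
3.77 = 11.09 α, so α = 0.3399.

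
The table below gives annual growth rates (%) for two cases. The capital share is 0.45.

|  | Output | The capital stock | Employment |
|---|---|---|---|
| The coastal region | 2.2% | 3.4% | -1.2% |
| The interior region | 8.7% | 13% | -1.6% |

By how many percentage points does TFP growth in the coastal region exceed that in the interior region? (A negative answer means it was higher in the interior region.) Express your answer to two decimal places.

Labor's share = 1 − 0.45 = 0.55.
The coastal region: TFP = 2.2 − 1.53 + 0.66 = 1.33%.
The interior region: TFP = 8.7 − 5.85 + 0.88 = 3.73%.
Difference = 1.33 − (3.73) = -2.4 pp.

-2.40 percentage points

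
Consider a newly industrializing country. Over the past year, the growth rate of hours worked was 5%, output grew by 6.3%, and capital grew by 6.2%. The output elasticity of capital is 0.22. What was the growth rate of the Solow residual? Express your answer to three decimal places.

Labor's share = 1 − 0.22 = 0.78.
Capital: 0.22 × 6.2 = 1.364 pp.
Hours worked: 0.78 × 5 = 3.9 pp.
TFP growth = 6.3 − 5.264 = 1.036%.

1.036%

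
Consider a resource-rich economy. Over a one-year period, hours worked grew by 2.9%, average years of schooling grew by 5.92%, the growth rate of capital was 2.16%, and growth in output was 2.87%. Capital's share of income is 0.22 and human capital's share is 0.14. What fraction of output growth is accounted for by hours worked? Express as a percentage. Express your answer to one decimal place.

Labor's share = 1 − 0.22 − 0.14 = 0.64.
Hours worked contributed 0.64 × 2.9 = 1.856 pp.
Share of growth = 1.856 / 2.87 × 100 = 64.669%.

Hours worked accounted for 64.7% of growth.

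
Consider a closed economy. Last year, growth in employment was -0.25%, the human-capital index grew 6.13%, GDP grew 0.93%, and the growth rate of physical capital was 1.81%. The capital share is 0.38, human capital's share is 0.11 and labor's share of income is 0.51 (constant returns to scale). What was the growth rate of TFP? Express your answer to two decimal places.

-0.30%

Labor's share = 1 − 0.38 − 0.11 = 0.51.
Physical capital: 0.38 × 1.81 = 0.6878 pp.
The human-capital index: 0.11 × 6.13 = 0.6743 pp.
Employment: 0.51 × (-0.25) = -0.1275 pp.
TFP growth = 0.93 − 1.2346 = -0.3046%.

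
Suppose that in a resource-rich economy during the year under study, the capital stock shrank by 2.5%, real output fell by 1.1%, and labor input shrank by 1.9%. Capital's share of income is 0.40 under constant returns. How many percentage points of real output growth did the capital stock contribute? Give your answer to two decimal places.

Contribution = share × growth = 0.4 × (-2.5) = -1 pp.

-1.00 pp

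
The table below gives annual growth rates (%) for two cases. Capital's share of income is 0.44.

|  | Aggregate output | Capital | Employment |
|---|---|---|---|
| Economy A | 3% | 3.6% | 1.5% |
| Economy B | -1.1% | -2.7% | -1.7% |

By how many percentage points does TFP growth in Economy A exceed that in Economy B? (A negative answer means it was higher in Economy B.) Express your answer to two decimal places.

-0.46 percentage points

Labor's share = 1 − 0.44 = 0.56.
Economy A: TFP = 3 − 1.584 − 0.84 = 0.576%.
Economy B: TFP = -1.1 + 1.188 + 0.952 = 1.04%.
Difference = 0.576 − (1.04) = -0.464 pp.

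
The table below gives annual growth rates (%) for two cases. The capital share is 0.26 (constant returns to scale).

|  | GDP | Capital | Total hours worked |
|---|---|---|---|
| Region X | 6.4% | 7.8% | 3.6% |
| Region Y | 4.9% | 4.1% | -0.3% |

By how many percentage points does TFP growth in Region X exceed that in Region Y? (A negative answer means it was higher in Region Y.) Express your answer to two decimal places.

-2.35 percentage points

Labor's share = 1 − 0.26 = 0.74.
Region X: TFP = 6.4 − 2.028 − 2.664 = 1.708%.
Region Y: TFP = 4.9 − 1.066 + 0.222 = 4.056%.
Difference = 1.708 − (4.056) = -2.348 pp.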